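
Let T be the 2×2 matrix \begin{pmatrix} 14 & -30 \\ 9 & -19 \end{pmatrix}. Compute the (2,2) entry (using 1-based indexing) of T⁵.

-6139

Characteristic polynomial: r^2 + 5r + 4 = (r + 1)(r + 4), so the eigenvalues are -4, -1.
r=-1: eigenvector (2, 1).
r=-4: eigenvector (-5, -3).
P = [[2, -5], [1, -3]], D = diag(-1, -4), P⁻¹ = [[3, -5], [1, -2]].
T⁵ = P·diag(-1, -1024)·P⁻¹ = [[5114, -10230], [3069, -6139]].
The requested entry is -6139.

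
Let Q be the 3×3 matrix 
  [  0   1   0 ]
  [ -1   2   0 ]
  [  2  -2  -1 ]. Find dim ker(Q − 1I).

Q − 1I = [[-1, 1, 0], [-1, 1, 0], [2, -2, -2]].
This matrix has rank 2, so its null space has dimension 3 − 2 = 1.

1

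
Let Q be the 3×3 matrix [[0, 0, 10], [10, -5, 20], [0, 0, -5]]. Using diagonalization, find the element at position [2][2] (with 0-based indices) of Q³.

Characteristic polynomial: r^3 + 10r^2 + 25r = r(r + 5)^2, so the eigenvalues are -5, -5, 0.
r=0: eigenvector (1, 2, 0).
r=-5: eigenvector (0, 1, 0).
r=-5: eigenvector (-2, -2, 1).
P = [[1, 0, -2], [2, 1, -2], [0, 0, 1]], D = diag(0, -5, -5), P⁻¹ = [[1, 0, 2], [-2, 1, -2], [0, 0, 1]].
Q³ = P·diag(0, -125, -125)·P⁻¹ = [[0, 0, 250], [250, -125, 500], [0, 0, -125]].
The requested entry is -125.

-125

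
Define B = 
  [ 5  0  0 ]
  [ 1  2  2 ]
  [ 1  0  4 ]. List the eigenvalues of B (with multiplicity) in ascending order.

Characteristic polynomial: p(s) = s^3 - 11s^2 + 38s - 40 = (s - 5)(s - 4)(s - 2).
Roots (with multiplicity): 2, 4, 5.

2, 4, 5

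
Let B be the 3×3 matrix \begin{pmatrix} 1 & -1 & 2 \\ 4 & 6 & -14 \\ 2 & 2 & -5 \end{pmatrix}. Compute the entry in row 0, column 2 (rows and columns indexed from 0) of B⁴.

30

Characteristic polynomial: r^3 - 2r^2 - r + 2 = (r - 2)(r - 1)(r + 1), so the eigenvalues are -1, 1, 2.
r=2: eigenvector (-1, 1, 0).
r=1: eigenvector (1, 2, 1).
r=-1: eigenvector (0, 2, 1).
P = [[-1, 1, 0], [1, 2, 2], [0, 1, 1]], D = diag(2, 1, -1), P⁻¹ = [[0, 1, -2], [1, 1, -2], [-1, -1, 3]].
B⁴ = P·diag(16, 1, 1)·P⁻¹ = [[1, -15, 30], [0, 16, -30], [0, 0, 1]].
The requested entry is 30.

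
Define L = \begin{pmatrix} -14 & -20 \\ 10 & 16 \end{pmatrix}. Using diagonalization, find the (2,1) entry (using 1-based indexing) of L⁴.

1040

Characteristic polynomial: s^2 - 2s - 24 = (s - 6)(s + 4), so the eigenvalues are -4, 6.
s=6: eigenvector (-1, 1).
s=-4: eigenvector (-2, 1).
P = [[-1, -2], [1, 1]], D = diag(6, -4), P⁻¹ = [[1, 2], [-1, -1]].
L⁴ = P·diag(1296, 256)·P⁻¹ = [[-784, -2080], [1040, 2336]].
The requested entry is 1040.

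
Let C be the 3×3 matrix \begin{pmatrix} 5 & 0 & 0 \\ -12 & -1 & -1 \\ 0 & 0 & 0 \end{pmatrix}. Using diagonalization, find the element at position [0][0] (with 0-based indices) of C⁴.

625

Characteristic polynomial: r^3 - 4r^2 - 5r = r(r - 5)(r + 1), so the eigenvalues are -1, 0, 5.
r=5: eigenvector (1, -2, 0).
r=0: eigenvector (0, -1, 1).
r=-1: eigenvector (0, 1, 0).
P = [[1, 0, 0], [-2, -1, 1], [0, 1, 0]], D = diag(5, 0, -1), P⁻¹ = [[1, 0, 0], [0, 0, 1], [2, 1, 1]].
C⁴ = P·diag(625, 0, 1)·P⁻¹ = [[625, 0, 0], [-1248, 1, 1], [0, 0, 0]].
The requested entry is 625.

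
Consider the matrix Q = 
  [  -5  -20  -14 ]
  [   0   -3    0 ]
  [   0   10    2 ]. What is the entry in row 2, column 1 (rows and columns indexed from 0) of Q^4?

-130

Characteristic polynomial: r^3 + 6r^2 - r - 30 = (r - 2)(r + 3)(r + 5), so the eigenvalues are -5, -3, 2.
r=-5: eigenvector (1, 0, 0).
r=-3: eigenvector (4, 1, -2).
r=2: eigenvector (-2, 0, 1).
P = [[1, 4, -2], [0, 1, 0], [0, -2, 1]], D = diag(-5, -3, 2), P⁻¹ = [[1, 0, 2], [0, 1, 0], [0, 2, 1]].
Q⁴ = P·diag(625, 81, 16)·P⁻¹ = [[625, 260, 1218], [0, 81, 0], [0, -130, 16]].
The requested entry is -130.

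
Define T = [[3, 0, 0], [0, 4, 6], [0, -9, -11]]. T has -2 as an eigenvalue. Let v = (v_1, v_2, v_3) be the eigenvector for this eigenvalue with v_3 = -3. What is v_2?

3

T + 2I = [[5, 0, 0], [0, 6, 6], [0, -9, -9]].
Solving (T + 2I)v = 0 gives the eigenspace spanned by (0, 3, -3).
With v_3 = -3, v = (0, 3, -3), so v_2 = 3.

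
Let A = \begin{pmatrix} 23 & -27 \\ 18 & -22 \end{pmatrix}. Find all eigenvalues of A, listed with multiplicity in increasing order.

-4, 5

Characteristic polynomial: p(s) = s^2 - s - 20 = (s - 5)(s + 4).
Roots (with multiplicity): -4, 5.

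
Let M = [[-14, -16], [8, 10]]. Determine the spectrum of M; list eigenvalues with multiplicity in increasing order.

Characteristic polynomial: p(λ) = λ^2 + 4λ - 12 = (λ - 2)(λ + 6).
Roots (with multiplicity): -6, 2.

-6, 2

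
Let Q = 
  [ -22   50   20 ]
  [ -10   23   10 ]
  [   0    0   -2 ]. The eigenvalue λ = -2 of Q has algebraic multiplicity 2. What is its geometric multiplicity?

Q + 2I = [[-20, 50, 20], [-10, 25, 10], [0, 0, 0]].
This matrix has rank 1, so its null space has dimension 3 − 1 = 2.

2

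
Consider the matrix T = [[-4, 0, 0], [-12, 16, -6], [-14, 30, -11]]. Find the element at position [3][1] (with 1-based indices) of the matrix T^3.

-374

Characteristic polynomial: s^3 - s^2 - 16s + 16 = (s - 4)(s - 1)(s + 4), so the eigenvalues are -4, 1, 4.
s=4: eigenvector (0, 1, 2).
s=-4: eigenvector (1, 0, -2).
s=1: eigenvector (0, 2, 5).
P = [[0, 1, 0], [1, 0, 2], [2, -2, 5]], D = diag(4, -4, 1), P⁻¹ = [[-4, 5, -2], [1, 0, 0], [2, -2, 1]].
T³ = P·diag(64, -64, 1)·P⁻¹ = [[-64, 0, 0], [-252, 316, -126], [-374, 630, -251]].
The requested entry is -374.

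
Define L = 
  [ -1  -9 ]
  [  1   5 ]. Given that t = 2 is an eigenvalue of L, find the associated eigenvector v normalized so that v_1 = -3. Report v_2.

L − 2I = [[-3, -9], [1, 3]].
Solving (L − 2I)v = 0 gives the eigenspace spanned by (-3, 1).
With v_1 = -3, v = (-3, 1), so v_2 = 1.

1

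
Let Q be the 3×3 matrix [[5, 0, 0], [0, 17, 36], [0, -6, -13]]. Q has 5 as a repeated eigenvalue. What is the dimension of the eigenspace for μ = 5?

2

Q − 5I = [[0, 0, 0], [0, 12, 36], [0, -6, -18]].
This matrix has rank 1, so its null space has dimension 3 − 1 = 2.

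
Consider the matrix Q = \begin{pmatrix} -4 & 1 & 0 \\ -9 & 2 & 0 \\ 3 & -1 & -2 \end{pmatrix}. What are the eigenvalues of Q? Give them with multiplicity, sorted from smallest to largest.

-2, -1, -1

Characteristic polynomial: p(r) = r^3 + 4r^2 + 5r + 2 = (r + 1)^2(r + 2).
Roots (with multiplicity): -2, -1, -1.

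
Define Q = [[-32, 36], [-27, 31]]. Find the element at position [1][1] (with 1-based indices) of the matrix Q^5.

Characteristic polynomial: s^2 + s - 20 = (s - 4)(s + 5), so the eigenvalues are -5, 4.
s=4: eigenvector (1, 1).
s=-5: eigenvector (4, 3).
P = [[1, 4], [1, 3]], D = diag(4, -5), P⁻¹ = [[-3, 4], [1, -1]].
Q⁵ = P·diag(1024, -3125)·P⁻¹ = [[-15572, 16596], [-12447, 13471]].
The requested entry is -15572.

-15572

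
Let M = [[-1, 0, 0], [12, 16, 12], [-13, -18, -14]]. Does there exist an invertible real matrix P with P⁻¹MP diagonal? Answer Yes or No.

Yes

Characteristic polynomial: p(s) = s^3 - s^2 - 10s - 8 = (s - 4)(s + 1)(s + 2).
All 3 eigenvalues are distinct, so M is diagonalizable.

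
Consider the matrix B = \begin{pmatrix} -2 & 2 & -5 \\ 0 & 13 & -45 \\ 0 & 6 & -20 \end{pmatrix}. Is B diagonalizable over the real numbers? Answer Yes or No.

No

Characteristic polynomial: p(s) = s^3 + 9s^2 + 24s + 20 = (s + 2)^2(s + 5).
s = -2 has algebraic multiplicity 2; rank(B + 2I) = 2, so geometric multiplicity = 1.
Geometric multiplicity < algebraic multiplicity, so B is not diagonalizable.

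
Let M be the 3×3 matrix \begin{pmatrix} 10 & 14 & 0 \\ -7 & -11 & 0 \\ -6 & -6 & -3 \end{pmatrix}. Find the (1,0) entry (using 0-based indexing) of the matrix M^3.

-91

Characteristic polynomial: t^3 + 4t^2 - 9t - 36 = (t - 3)(t + 3)(t + 4), so the eigenvalues are -4, -3, 3.
t=3: eigenvector (2, -1, -1).
t=-3: eigenvector (0, 0, 1).
t=-4: eigenvector (-1, 1, 0).
P = [[2, 0, -1], [-1, 0, 1], [-1, 1, 0]], D = diag(3, -3, -4), P⁻¹ = [[1, 1, 0], [1, 1, 1], [1, 2, 0]].
M³ = P·diag(27, -27, -64)·P⁻¹ = [[118, 182, 0], [-91, -155, 0], [-54, -54, -27]].
The requested entry is -91.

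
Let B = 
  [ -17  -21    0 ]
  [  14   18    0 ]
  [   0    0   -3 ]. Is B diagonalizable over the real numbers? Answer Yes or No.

Yes

Characteristic polynomial: p(s) = s^3 + 2s^2 - 15s - 36 = (s - 4)(s + 3)^2.
s = -3 has algebraic multiplicity 2; rank(B + 3I) = 1, so geometric multiplicity = 2.
Every eigenvalue has geometric = algebraic multiplicity, so B is diagonalizable.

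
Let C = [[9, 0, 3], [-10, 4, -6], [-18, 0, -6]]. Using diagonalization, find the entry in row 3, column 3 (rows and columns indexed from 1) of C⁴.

Characteristic polynomial: μ^3 - 7μ^2 + 12μ = μ(μ - 4)(μ - 3), so the eigenvalues are 0, 3, 4.
μ=0: eigenvector (-1, 2, 3).
μ=4: eigenvector (0, 1, 0).
μ=3: eigenvector (1, -2, -2).
P = [[-1, 0, 1], [2, 1, -2], [3, 0, -2]], D = diag(0, 4, 3), P⁻¹ = [[2, 0, 1], [2, 1, 0], [3, 0, 1]].
C⁴ = P·diag(0, 256, 81)·P⁻¹ = [[243, 0, 81], [26, 256, -162], [-486, 0, -162]].
The requested entry is -162.

-162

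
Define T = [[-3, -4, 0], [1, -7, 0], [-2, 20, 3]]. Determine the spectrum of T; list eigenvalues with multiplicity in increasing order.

-5, -5, 3

Characteristic polynomial: p(λ) = λ^3 + 7λ^2 - 5λ - 75 = (λ - 3)(λ + 5)^2.
Roots (with multiplicity): -5, -5, 3.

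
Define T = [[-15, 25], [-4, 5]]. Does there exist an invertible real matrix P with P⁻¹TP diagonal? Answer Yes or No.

No

Characteristic polynomial: p(r) = r^2 + 10r + 25 = (r + 5)^2.
r = -5 has algebraic multiplicity 2; rank(T + 5I) = 1, so geometric multiplicity = 1.
Geometric multiplicity < algebraic multiplicity, so T is not diagonalizable.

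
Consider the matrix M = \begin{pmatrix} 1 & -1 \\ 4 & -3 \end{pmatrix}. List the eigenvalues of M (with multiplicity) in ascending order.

-1, -1

Characteristic polynomial: p(s) = s^2 + 2s + 1 = (s + 1)^2.
Roots (with multiplicity): -1, -1.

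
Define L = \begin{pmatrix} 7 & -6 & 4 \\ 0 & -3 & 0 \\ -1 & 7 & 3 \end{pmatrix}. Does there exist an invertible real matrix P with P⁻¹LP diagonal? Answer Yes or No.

No

Characteristic polynomial: p(r) = r^3 - 7r^2 - 5r + 75 = (r - 5)^2(r + 3).
r = 5 has algebraic multiplicity 2; rank(L − 5I) = 2, so geometric multiplicity = 1.
Geometric multiplicity < algebraic multiplicity, so L is not diagonalizable.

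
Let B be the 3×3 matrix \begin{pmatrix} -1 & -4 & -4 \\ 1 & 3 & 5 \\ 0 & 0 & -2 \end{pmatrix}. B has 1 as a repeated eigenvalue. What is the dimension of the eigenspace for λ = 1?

B − 1I = [[-2, -4, -4], [1, 2, 5], [0, 0, -3]].
This matrix has rank 2, so its null space has dimension 3 − 2 = 1.

1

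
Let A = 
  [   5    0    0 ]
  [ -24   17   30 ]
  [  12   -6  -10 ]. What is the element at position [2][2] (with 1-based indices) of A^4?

3061

Characteristic polynomial: t^3 - 12t^2 + 45t - 50 = (t - 5)^2(t - 2), so the eigenvalues are 2, 5, 5.
t=5: eigenvector (1, 2, 0).
t=5: eigenvector (0, 5, -2).
t=2: eigenvector (0, -2, 1).
P = [[1, 0, 0], [2, 5, -2], [0, -2, 1]], D = diag(5, 5, 2), P⁻¹ = [[1, 0, 0], [-2, 1, 2], [-4, 2, 5]].
A⁴ = P·diag(625, 625, 16)·P⁻¹ = [[625, 0, 0], [-4872, 3061, 6090], [2436, -1218, -2420]].
The requested entry is 3061.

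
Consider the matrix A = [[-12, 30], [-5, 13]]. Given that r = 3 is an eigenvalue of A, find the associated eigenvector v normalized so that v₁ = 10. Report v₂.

5

A − 3I = [[-15, 30], [-5, 10]].
Solving (A − 3I)v = 0 gives the eigenspace spanned by (10, 5).
With v₁ = 10, v = (10, 5), so v₂ = 5.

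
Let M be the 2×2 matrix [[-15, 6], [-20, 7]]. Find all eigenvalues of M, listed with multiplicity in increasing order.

Characteristic polynomial: p(μ) = μ^2 + 8μ + 15 = (μ + 3)(μ + 5).
Roots (with multiplicity): -5, -3.

-5, -3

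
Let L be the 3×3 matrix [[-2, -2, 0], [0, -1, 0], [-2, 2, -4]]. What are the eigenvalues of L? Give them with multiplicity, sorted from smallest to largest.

Characteristic polynomial: p(t) = t^3 + 7t^2 + 14t + 8 = (t + 1)(t + 2)(t + 4).
Roots (with multiplicity): -4, -2, -1.

-4, -2, -1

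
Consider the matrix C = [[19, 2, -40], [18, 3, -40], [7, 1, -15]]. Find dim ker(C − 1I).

1

C − 1I = [[18, 2, -40], [18, 2, -40], [7, 1, -16]].
This matrix has rank 2, so its null space has dimension 3 − 2 = 1.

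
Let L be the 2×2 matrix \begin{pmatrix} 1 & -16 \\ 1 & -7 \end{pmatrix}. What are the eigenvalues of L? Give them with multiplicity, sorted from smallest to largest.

-3, -3

Characteristic polynomial: p(t) = t^2 + 6t + 9 = (t + 3)^2.
Roots (with multiplicity): -3, -3.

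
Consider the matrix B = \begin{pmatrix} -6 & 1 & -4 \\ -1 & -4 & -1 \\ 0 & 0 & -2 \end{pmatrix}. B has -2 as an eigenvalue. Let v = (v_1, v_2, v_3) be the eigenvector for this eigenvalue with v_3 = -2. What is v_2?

B + 2I = [[-4, 1, -4], [-1, -2, -1], [0, 0, 0]].
Solving (B + 2I)v = 0 gives the eigenspace spanned by (2, 0, -2).
With v_3 = -2, v = (2, 0, -2), so v_2 = 0.

0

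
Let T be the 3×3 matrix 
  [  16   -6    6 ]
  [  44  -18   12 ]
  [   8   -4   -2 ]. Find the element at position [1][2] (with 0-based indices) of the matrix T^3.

144

Characteristic polynomial: r^3 + 4r^2 - 20r - 48 = (r - 4)(r + 2)(r + 6), so the eigenvalues are -6, -2, 4.
r=4: eigenvector (1, 2, 0).
r=-6: eigenvector (0, 1, 1).
r=-2: eigenvector (-1, -2, 1).
P = [[1, 0, -1], [2, 1, -2], [0, 1, 1]], D = diag(4, -6, -2), P⁻¹ = [[3, -1, 1], [-2, 1, 0], [2, -1, 1]].
T³ = P·diag(64, -216, -8)·P⁻¹ = [[208, -72, 72], [848, -360, 144], [416, -208, -8]].
The requested entry is 144.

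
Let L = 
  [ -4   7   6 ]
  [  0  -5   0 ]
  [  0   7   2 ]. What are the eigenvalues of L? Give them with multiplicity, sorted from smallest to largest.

-5, -4, 2

Characteristic polynomial: p(μ) = μ^3 + 7μ^2 + 2μ - 40 = (μ - 2)(μ + 4)(μ + 5).
Roots (with multiplicity): -5, -4, 2.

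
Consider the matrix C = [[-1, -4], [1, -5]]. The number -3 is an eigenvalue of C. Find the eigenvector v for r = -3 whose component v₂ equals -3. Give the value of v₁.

-6

C + 3I = [[2, -4], [1, -2]].
Solving (C + 3I)v = 0 gives the eigenspace spanned by (-6, -3).
With v₂ = -3, v = (-6, -3), so v₁ = -6.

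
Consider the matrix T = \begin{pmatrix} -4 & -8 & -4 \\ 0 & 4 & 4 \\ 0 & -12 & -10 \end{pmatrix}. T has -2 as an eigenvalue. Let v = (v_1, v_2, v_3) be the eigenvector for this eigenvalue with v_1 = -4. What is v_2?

T + 2I = [[-2, -8, -4], [0, 6, 4], [0, -12, -8]].
Solving (T + 2I)v = 0 gives the eigenspace spanned by (-4, 4, -6).
With v_1 = -4, v = (-4, 4, -6), so v_2 = 4.

4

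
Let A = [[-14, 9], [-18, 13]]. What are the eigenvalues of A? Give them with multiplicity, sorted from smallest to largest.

Characteristic polynomial: p(μ) = μ^2 + μ - 20 = (μ - 4)(μ + 5).
Roots (with multiplicity): -5, 4.

-5, 4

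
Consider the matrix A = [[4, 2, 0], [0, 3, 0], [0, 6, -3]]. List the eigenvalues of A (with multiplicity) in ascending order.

Characteristic polynomial: p(s) = s^3 - 4s^2 - 9s + 36 = (s - 4)(s - 3)(s + 3).
Roots (with multiplicity): -3, 3, 4.

-3, 3, 4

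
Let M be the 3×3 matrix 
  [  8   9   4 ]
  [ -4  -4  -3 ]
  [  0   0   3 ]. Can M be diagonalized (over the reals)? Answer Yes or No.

No

Characteristic polynomial: p(t) = t^3 - 7t^2 + 16t - 12 = (t - 3)(t - 2)^2.
t = 2 has algebraic multiplicity 2; rank(M − 2I) = 2, so geometric multiplicity = 1.
Geometric multiplicity < algebraic multiplicity, so M is not diagonalizable.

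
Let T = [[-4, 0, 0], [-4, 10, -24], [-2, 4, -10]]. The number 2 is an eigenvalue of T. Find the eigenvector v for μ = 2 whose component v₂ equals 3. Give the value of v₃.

1

T − 2I = [[-6, 0, 0], [-4, 8, -24], [-2, 4, -12]].
Solving (T − 2I)v = 0 gives the eigenspace spanned by (0, 3, 1).
With v₂ = 3, v = (0, 3, 1), so v₃ = 1.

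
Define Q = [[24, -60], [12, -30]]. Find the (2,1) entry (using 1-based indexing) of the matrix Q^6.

Characteristic polynomial: t^2 + 6t = t(t + 6), so the eigenvalues are -6, 0.
t=0: eigenvector (5, 2).
t=-6: eigenvector (2, 1).
P = [[5, 2], [2, 1]], D = diag(0, -6), P⁻¹ = [[1, -2], [-2, 5]].
Q⁶ = P·diag(0, 46656)·P⁻¹ = [[-186624, 466560], [-93312, 233280]].
The requested entry is -93312.

-93312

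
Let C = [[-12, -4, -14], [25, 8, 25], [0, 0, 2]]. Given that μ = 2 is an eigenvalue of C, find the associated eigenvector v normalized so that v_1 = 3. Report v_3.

-3

C − 2I = [[-14, -4, -14], [25, 6, 25], [0, 0, 0]].
Solving (C − 2I)v = 0 gives the eigenspace spanned by (3, 0, -3).
With v_1 = 3, v = (3, 0, -3), so v_3 = -3.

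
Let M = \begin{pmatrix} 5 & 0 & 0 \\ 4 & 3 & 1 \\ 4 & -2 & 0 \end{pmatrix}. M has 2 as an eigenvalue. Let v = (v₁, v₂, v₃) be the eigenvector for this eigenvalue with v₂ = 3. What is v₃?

M − 2I = [[3, 0, 0], [4, 1, 1], [4, -2, -2]].
Solving (M − 2I)v = 0 gives the eigenspace spanned by (0, 3, -3).
With v₂ = 3, v = (0, 3, -3), so v₃ = -3.

-3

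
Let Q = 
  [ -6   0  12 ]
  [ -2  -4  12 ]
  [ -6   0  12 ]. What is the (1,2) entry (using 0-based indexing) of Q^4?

2592

Characteristic polynomial: λ^3 - 2λ^2 - 24λ = λ(λ - 6)(λ + 4), so the eigenvalues are -4, 0, 6.
λ=6: eigenvector (1, 1, 1).
λ=-4: eigenvector (0, 1, 0).
λ=0: eigenvector (-2, -2, -1).
P = [[1, 0, -2], [1, 1, -2], [1, 0, -1]], D = diag(6, -4, 0), P⁻¹ = [[-1, 0, 2], [-1, 1, 0], [-1, 0, 1]].
Q⁴ = P·diag(1296, 256, 0)·P⁻¹ = [[-1296, 0, 2592], [-1552, 256, 2592], [-1296, 0, 2592]].
The requested entry is 2592.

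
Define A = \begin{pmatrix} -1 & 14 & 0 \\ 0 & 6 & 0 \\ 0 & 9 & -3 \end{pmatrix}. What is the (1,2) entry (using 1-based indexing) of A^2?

70

Characteristic polynomial: λ^3 - 2λ^2 - 21λ - 18 = (λ - 6)(λ + 1)(λ + 3), so the eigenvalues are -3, -1, 6.
λ=-1: eigenvector (1, 0, 0).
λ=6: eigenvector (2, 1, 1).
λ=-3: eigenvector (0, 0, 1).
P = [[1, 2, 0], [0, 1, 0], [0, 1, 1]], D = diag(-1, 6, -3), P⁻¹ = [[1, -2, 0], [0, 1, 0], [0, -1, 1]].
A² = P·diag(1, 36, 9)·P⁻¹ = [[1, 70, 0], [0, 36, 0], [0, 27, 9]].
The requested entry is 70.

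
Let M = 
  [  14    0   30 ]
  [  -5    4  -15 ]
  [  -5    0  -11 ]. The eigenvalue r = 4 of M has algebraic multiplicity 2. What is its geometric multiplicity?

2

M − 4I = [[10, 0, 30], [-5, 0, -15], [-5, 0, -15]].
This matrix has rank 1, so its null space has dimension 3 − 1 = 2.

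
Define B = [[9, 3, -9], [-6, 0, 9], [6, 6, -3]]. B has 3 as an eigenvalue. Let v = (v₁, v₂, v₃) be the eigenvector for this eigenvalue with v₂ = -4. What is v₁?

8

B − 3I = [[6, 3, -9], [-6, -3, 9], [6, 6, -6]].
Solving (B − 3I)v = 0 gives the eigenspace spanned by (8, -4, 4).
With v₂ = -4, v = (8, -4, 4), so v₁ = 8.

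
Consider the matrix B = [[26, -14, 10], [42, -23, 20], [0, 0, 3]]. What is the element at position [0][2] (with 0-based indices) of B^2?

Characteristic polynomial: λ^3 - 6λ^2 - λ + 30 = (λ - 5)(λ - 3)(λ + 2), so the eigenvalues are -2, 3, 5.
λ=-2: eigenvector (1, 2, 0).
λ=5: eigenvector (-2, -3, 0).
λ=3: eigenvector (2, 4, 1).
P = [[1, -2, 2], [2, -3, 4], [0, 0, 1]], D = diag(-2, 5, 3), P⁻¹ = [[-3, 2, -2], [-2, 1, 0], [0, 0, 1]].
B² = P·diag(4, 25, 9)·P⁻¹ = [[88, -42, 10], [126, -59, 20], [0, 0, 9]].
The requested entry is 10.

10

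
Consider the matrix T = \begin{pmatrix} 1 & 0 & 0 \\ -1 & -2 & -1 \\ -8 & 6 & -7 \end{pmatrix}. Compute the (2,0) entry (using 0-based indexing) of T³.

Characteristic polynomial: r^3 + 8r^2 + 11r - 20 = (r - 1)(r + 4)(r + 5), so the eigenvalues are -5, -4, 1.
r=1: eigenvector (1, 0, -1).
r=-4: eigenvector (0, 1, 2).
r=-5: eigenvector (0, 1, 3).
P = [[1, 0, 0], [0, 1, 1], [-1, 2, 3]], D = diag(1, -4, -5), P⁻¹ = [[1, 0, 0], [-1, 3, -1], [1, -2, 1]].
T³ = P·diag(1, -64, -125)·P⁻¹ = [[1, 0, 0], [-61, 58, -61], [-248, 366, -247]].
The requested entry is -248.

-248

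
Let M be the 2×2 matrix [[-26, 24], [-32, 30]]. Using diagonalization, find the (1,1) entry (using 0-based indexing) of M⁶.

186432

Characteristic polynomial: λ^2 - 4λ - 12 = (λ - 6)(λ + 2), so the eigenvalues are -2, 6.
λ=6: eigenvector (-3, -4).
λ=-2: eigenvector (1, 1).
P = [[-3, 1], [-4, 1]], D = diag(6, -2), P⁻¹ = [[1, -1], [4, -3]].
M⁶ = P·diag(46656, 64)·P⁻¹ = [[-139712, 139776], [-186368, 186432]].
The requested entry is 186432.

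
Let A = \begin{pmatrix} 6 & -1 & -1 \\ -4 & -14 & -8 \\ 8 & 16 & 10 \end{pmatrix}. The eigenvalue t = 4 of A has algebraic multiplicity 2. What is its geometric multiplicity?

A − 4I = [[2, -1, -1], [-4, -18, -8], [8, 16, 6]].
This matrix has rank 2, so its null space has dimension 3 − 2 = 1.

1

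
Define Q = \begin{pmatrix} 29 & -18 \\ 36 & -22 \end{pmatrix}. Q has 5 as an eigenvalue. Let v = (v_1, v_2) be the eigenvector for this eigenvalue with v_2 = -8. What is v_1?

-6

Q − 5I = [[24, -18], [36, -27]].
Solving (Q − 5I)v = 0 gives the eigenspace spanned by (-6, -8).
With v_2 = -8, v = (-6, -8), so v_1 = -6.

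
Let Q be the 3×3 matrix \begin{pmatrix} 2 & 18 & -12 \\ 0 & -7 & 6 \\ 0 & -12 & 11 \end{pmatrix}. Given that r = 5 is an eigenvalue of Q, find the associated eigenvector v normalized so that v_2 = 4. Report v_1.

-8

Q − 5I = [[-3, 18, -12], [0, -12, 6], [0, -12, 6]].
Solving (Q − 5I)v = 0 gives the eigenspace spanned by (-8, 4, 8).
With v_2 = 4, v = (-8, 4, 8), so v_1 = -8.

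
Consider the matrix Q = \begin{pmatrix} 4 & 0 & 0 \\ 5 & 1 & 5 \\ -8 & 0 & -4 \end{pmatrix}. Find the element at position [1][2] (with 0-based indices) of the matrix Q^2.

Characteristic polynomial: s^3 - s^2 - 16s + 16 = (s - 4)(s - 1)(s + 4), so the eigenvalues are -4, 1, 4.
s=4: eigenvector (1, 0, -1).
s=1: eigenvector (0, 1, 0).
s=-4: eigenvector (0, -1, 1).
P = [[1, 0, 0], [0, 1, -1], [-1, 0, 1]], D = diag(4, 1, -4), P⁻¹ = [[1, 0, 0], [1, 1, 1], [1, 0, 1]].
Q² = P·diag(16, 1, 16)·P⁻¹ = [[16, 0, 0], [-15, 1, -15], [0, 0, 16]].
The requested entry is -15.

-15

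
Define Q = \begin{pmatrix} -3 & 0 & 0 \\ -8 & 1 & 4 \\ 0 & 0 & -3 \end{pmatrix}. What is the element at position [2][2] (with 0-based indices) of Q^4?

Characteristic polynomial: s^3 + 5s^2 + 3s - 9 = (s - 1)(s + 3)^2, so the eigenvalues are -3, -3, 1.
s=1: eigenvector (0, 1, 0).
s=-3: eigenvector (1, 2, 0).
s=-3: eigenvector (0, -1, 1).
P = [[0, 1, 0], [1, 2, -1], [0, 0, 1]], D = diag(1, -3, -3), P⁻¹ = [[-2, 1, 1], [1, 0, 0], [0, 0, 1]].
Q⁴ = P·diag(1, 81, 81)·P⁻¹ = [[81, 0, 0], [160, 1, -80], [0, 0, 81]].
The requested entry is 81.

81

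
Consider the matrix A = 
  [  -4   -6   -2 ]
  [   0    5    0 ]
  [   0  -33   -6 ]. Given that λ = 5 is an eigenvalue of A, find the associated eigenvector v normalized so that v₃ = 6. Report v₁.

0

A − 5I = [[-9, -6, -2], [0, 0, 0], [0, -33, -11]].
Solving (A − 5I)v = 0 gives the eigenspace spanned by (0, -2, 6).
With v₃ = 6, v = (0, -2, 6), so v₁ = 0.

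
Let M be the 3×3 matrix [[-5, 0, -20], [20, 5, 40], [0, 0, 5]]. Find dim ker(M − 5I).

M − 5I = [[-10, 0, -20], [20, 0, 40], [0, 0, 0]].
This matrix has rank 1, so its null space has dimension 3 − 1 = 2.

2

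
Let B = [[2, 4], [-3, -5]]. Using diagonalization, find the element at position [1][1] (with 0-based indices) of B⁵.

Characteristic polynomial: t^2 + 3t + 2 = (t + 1)(t + 2), so the eigenvalues are -2, -1.
t=-1: eigenvector (4, -3).
t=-2: eigenvector (-1, 1).
P = [[4, -1], [-3, 1]], D = diag(-1, -2), P⁻¹ = [[1, 1], [3, 4]].
B⁵ = P·diag(-1, -32)·P⁻¹ = [[92, 124], [-93, -125]].
The requested entry is -125.

-125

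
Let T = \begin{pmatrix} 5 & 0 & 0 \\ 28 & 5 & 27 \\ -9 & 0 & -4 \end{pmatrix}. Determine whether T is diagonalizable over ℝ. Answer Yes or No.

No

Characteristic polynomial: p(μ) = μ^3 - 6μ^2 - 15μ + 100 = (μ - 5)^2(μ + 4).
μ = 5 has algebraic multiplicity 2; rank(T − 5I) = 2, so geometric multiplicity = 1.
Geometric multiplicity < algebraic multiplicity, so T is not diagonalizable.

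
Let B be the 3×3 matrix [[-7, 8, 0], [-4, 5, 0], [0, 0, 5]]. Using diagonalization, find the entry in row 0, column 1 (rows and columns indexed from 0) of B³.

56

Characteristic polynomial: μ^3 - 3μ^2 - 13μ + 15 = (μ - 5)(μ - 1)(μ + 3), so the eigenvalues are -3, 1, 5.
μ=1: eigenvector (-1, -1, 0).
μ=-3: eigenvector (2, 1, 0).
μ=5: eigenvector (0, 0, 1).
P = [[-1, 2, 0], [-1, 1, 0], [0, 0, 1]], D = diag(1, -3, 5), P⁻¹ = [[1, -2, 0], [1, -1, 0], [0, 0, 1]].
B³ = P·diag(1, -27, 125)·P⁻¹ = [[-55, 56, 0], [-28, 29, 0], [0, 0, 125]].
The requested entry is 56.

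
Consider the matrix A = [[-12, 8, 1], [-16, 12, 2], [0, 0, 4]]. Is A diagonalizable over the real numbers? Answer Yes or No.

No

Characteristic polynomial: p(t) = t^3 - 4t^2 - 16t + 64 = (t - 4)^2(t + 4).
t = 4 has algebraic multiplicity 2; rank(A − 4I) = 2, so geometric multiplicity = 1.
Geometric multiplicity < algebraic multiplicity, so A is not diagonalizable.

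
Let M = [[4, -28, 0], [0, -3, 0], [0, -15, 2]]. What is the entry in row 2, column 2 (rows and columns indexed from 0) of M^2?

4

Characteristic polynomial: λ^3 - 3λ^2 - 10λ + 24 = (λ - 4)(λ - 2)(λ + 3), so the eigenvalues are -3, 2, 4.
λ=2: eigenvector (0, 0, 1).
λ=-3: eigenvector (4, 1, 3).
λ=4: eigenvector (1, 0, 0).
P = [[0, 4, 1], [0, 1, 0], [1, 3, 0]], D = diag(2, -3, 4), P⁻¹ = [[0, -3, 1], [0, 1, 0], [1, -4, 0]].
M² = P·diag(4, 9, 16)·P⁻¹ = [[16, -28, 0], [0, 9, 0], [0, 15, 4]].
The requested entry is 4.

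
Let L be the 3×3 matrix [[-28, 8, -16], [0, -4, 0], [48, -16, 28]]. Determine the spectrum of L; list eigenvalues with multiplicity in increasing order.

Characteristic polynomial: p(r) = r^3 + 4r^2 - 16r - 64 = (r - 4)(r + 4)^2.
Roots (with multiplicity): -4, -4, 4.

-4, -4, 4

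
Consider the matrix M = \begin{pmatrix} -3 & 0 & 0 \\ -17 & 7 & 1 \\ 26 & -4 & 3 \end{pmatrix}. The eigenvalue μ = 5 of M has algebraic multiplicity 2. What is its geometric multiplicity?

1

M − 5I = [[-8, 0, 0], [-17, 2, 1], [26, -4, -2]].
This matrix has rank 2, so its null space has dimension 3 − 2 = 1.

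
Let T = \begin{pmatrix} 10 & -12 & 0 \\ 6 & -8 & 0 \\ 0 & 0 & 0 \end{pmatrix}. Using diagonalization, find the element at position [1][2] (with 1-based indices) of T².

-24

Characteristic polynomial: λ^3 - 2λ^2 - 8λ = λ(λ - 4)(λ + 2), so the eigenvalues are -2, 0, 4.
λ=-2: eigenvector (1, 1, 0).
λ=4: eigenvector (-2, -1, 0).
λ=0: eigenvector (0, 0, 1).
P = [[1, -2, 0], [1, -1, 0], [0, 0, 1]], D = diag(-2, 4, 0), P⁻¹ = [[-1, 2, 0], [-1, 1, 0], [0, 0, 1]].
T² = P·diag(4, 16, 0)·P⁻¹ = [[28, -24, 0], [12, -8, 0], [0, 0, 0]].
The requested entry is -24.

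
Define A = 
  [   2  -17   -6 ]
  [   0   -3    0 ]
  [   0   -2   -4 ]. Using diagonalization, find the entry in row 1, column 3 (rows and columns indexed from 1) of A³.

Characteristic polynomial: t^3 + 5t^2 - 2t - 24 = (t - 2)(t + 3)(t + 4), so the eigenvalues are -4, -3, 2.
t=2: eigenvector (1, 0, 0).
t=-3: eigenvector (1, 1, -2).
t=-4: eigenvector (1, 0, 1).
P = [[1, 1, 1], [0, 1, 0], [0, -2, 1]], D = diag(2, -3, -4), P⁻¹ = [[1, -3, -1], [0, 1, 0], [0, 2, 1]].
A³ = P·diag(8, -27, -64)·P⁻¹ = [[8, -179, -72], [0, -27, 0], [0, -74, -64]].
The requested entry is -72.

-72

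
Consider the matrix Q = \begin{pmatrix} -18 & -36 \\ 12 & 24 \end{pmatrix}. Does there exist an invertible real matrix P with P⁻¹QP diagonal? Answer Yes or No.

Characteristic polynomial: p(r) = r^2 - 6r = r(r - 6).
All 2 eigenvalues are distinct, so Q is diagonalizable.

Yes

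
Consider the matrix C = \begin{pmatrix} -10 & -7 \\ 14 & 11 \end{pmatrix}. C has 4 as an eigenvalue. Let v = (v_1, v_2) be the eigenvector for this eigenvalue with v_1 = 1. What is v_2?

-2

C − 4I = [[-14, -7], [14, 7]].
Solving (C − 4I)v = 0 gives the eigenspace spanned by (1, -2).
With v_1 = 1, v = (1, -2), so v_2 = -2.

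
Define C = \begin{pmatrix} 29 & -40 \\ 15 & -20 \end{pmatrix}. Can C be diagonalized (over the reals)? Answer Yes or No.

Characteristic polynomial: p(μ) = μ^2 - 9μ + 20 = (μ - 5)(μ - 4).
All 2 eigenvalues are distinct, so C is diagonalizable.

Yes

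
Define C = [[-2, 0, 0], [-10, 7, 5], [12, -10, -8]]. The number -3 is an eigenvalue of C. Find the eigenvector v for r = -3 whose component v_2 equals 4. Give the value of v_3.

-8

C + 3I = [[1, 0, 0], [-10, 10, 5], [12, -10, -5]].
Solving (C + 3I)v = 0 gives the eigenspace spanned by (0, 4, -8).
With v_2 = 4, v = (0, 4, -8), so v_3 = -8.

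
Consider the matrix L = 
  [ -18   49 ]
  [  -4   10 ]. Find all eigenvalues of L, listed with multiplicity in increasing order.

Characteristic polynomial: p(t) = t^2 + 8t + 16 = (t + 4)^2.
Roots (with multiplicity): -4, -4.

-4, -4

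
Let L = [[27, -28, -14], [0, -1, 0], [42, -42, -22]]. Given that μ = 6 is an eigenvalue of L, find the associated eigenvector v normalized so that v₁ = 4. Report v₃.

L − 6I = [[21, -28, -14], [0, -7, 0], [42, -42, -28]].
Solving (L − 6I)v = 0 gives the eigenspace spanned by (4, 0, 6).
With v₁ = 4, v = (4, 0, 6), so v₃ = 6.

6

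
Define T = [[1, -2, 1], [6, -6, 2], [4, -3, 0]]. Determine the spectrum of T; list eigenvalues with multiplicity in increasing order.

-2, -2, -1

Characteristic polynomial: p(s) = s^3 + 5s^2 + 8s + 4 = (s + 1)(s + 2)^2.
Roots (with multiplicity): -2, -2, -1.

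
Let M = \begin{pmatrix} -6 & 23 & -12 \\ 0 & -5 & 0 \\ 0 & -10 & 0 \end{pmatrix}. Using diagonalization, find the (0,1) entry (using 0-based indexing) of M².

Characteristic polynomial: r^3 + 11r^2 + 30r = r(r + 5)(r + 6), so the eigenvalues are -6, -5, 0.
r=-6: eigenvector (1, 0, 0).
r=0: eigenvector (-2, 0, 1).
r=-5: eigenvector (-1, 1, 2).
P = [[1, -2, -1], [0, 0, 1], [0, 1, 2]], D = diag(-6, 0, -5), P⁻¹ = [[1, -3, 2], [0, -2, 1], [0, 1, 0]].
M² = P·diag(36, 0, 25)·P⁻¹ = [[36, -133, 72], [0, 25, 0], [0, 50, 0]].
The requested entry is -133.

-133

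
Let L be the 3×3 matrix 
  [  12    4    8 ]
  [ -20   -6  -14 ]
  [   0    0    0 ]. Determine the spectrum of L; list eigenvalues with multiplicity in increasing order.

Characteristic polynomial: p(λ) = λ^3 - 6λ^2 + 8λ = λ(λ - 4)(λ - 2).
Roots (with multiplicity): 0, 2, 4.

0, 2, 4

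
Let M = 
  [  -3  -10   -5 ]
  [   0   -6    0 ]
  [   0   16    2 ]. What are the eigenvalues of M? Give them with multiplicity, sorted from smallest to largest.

Characteristic polynomial: p(λ) = λ^3 + 7λ^2 - 36 = (λ - 2)(λ + 3)(λ + 6).
Roots (with multiplicity): -6, -3, 2.

-6, -3, 2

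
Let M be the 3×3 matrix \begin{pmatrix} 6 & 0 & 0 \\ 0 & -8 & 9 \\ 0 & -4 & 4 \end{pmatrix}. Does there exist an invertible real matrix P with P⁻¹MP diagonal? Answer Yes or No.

Characteristic polynomial: p(t) = t^3 - 2t^2 - 20t - 24 = (t - 6)(t + 2)^2.
t = -2 has algebraic multiplicity 2; rank(M + 2I) = 2, so geometric multiplicity = 1.
Geometric multiplicity < algebraic multiplicity, so M is not diagonalizable.

No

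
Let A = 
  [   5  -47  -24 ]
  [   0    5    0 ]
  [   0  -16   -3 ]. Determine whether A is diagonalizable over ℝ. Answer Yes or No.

No

Characteristic polynomial: p(t) = t^3 - 7t^2 - 5t + 75 = (t - 5)^2(t + 3).
t = 5 has algebraic multiplicity 2; rank(A − 5I) = 2, so geometric multiplicity = 1.
Geometric multiplicity < algebraic multiplicity, so A is not diagonalizable.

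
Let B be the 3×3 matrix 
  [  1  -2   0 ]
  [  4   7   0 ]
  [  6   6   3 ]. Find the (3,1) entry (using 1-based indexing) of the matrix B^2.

48

Characteristic polynomial: λ^3 - 11λ^2 + 39λ - 45 = (λ - 5)(λ - 3)^2, so the eigenvalues are 3, 3, 5.
λ=5: eigenvector (-1, 2, 3).
λ=3: eigenvector (-1, 1, 2).
λ=3: eigenvector (0, 0, 1).
P = [[-1, -1, 0], [2, 1, 0], [3, 2, 1]], D = diag(5, 3, 3), P⁻¹ = [[1, 1, 0], [-2, -1, 0], [1, -1, 1]].
B² = P·diag(25, 9, 9)·P⁻¹ = [[-7, -16, 0], [32, 41, 0], [48, 48, 9]].
The requested entry is 48.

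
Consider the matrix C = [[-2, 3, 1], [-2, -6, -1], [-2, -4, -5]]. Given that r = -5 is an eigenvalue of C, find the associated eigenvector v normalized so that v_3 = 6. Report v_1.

-4

C + 5I = [[3, 3, 1], [-2, -1, -1], [-2, -4, 0]].
Solving (C + 5I)v = 0 gives the eigenspace spanned by (-4, 2, 6).
With v_3 = 6, v = (-4, 2, 6), so v_1 = -4.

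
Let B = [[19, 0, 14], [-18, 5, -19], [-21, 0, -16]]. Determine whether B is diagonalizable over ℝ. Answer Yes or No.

Characteristic polynomial: p(μ) = μ^3 - 8μ^2 + 5μ + 50 = (μ - 5)^2(μ + 2).
μ = 5 has algebraic multiplicity 2; rank(B − 5I) = 2, so geometric multiplicity = 1.
Geometric multiplicity < algebraic multiplicity, so B is not diagonalizable.

No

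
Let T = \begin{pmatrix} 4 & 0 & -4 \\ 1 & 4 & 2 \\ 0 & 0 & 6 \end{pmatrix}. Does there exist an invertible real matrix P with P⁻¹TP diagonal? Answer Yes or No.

Characteristic polynomial: p(r) = r^3 - 14r^2 + 64r - 96 = (r - 6)(r - 4)^2.
r = 4 has algebraic multiplicity 2; rank(T − 4I) = 2, so geometric multiplicity = 1.
Geometric multiplicity < algebraic multiplicity, so T is not diagonalizable.

No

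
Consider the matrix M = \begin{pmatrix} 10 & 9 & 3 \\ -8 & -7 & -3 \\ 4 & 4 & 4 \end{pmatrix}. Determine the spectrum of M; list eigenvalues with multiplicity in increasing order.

1, 2, 4

Characteristic polynomial: p(t) = t^3 - 7t^2 + 14t - 8 = (t - 4)(t - 2)(t - 1).
Roots (with multiplicity): 1, 2, 4.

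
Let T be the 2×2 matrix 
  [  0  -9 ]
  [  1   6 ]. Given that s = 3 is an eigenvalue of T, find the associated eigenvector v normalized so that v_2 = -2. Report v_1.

T − 3I = [[-3, -9], [1, 3]].
Solving (T − 3I)v = 0 gives the eigenspace spanned by (6, -2).
With v_2 = -2, v = (6, -2), so v_1 = 6.

6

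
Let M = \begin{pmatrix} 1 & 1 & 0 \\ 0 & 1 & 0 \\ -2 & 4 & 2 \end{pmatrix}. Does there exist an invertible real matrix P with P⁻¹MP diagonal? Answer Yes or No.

No

Characteristic polynomial: p(s) = s^3 - 4s^2 + 5s - 2 = (s - 2)(s - 1)^2.
s = 1 has algebraic multiplicity 2; rank(M − 1I) = 2, so geometric multiplicity = 1.
Geometric multiplicity < algebraic multiplicity, so M is not diagonalizable.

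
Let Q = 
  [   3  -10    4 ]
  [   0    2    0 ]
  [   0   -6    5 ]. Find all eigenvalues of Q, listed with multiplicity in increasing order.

2, 3, 5

Characteristic polynomial: p(λ) = λ^3 - 10λ^2 + 31λ - 30 = (λ - 5)(λ - 3)(λ - 2).
Roots (with multiplicity): 2, 3, 5.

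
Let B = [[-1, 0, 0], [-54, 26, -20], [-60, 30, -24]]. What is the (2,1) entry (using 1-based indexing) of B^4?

-6750

Characteristic polynomial: μ^3 - μ^2 - 26μ - 24 = (μ - 6)(μ + 1)(μ + 4), so the eigenvalues are -4, -1, 6.
μ=-1: eigenvector (1, 2, 0).
μ=-4: eigenvector (0, 2, 3).
μ=6: eigenvector (0, -1, -1).
P = [[1, 0, 0], [2, 2, -1], [0, 3, -1]], D = diag(-1, -4, 6), P⁻¹ = [[1, 0, 0], [2, -1, 1], [6, -3, 2]].
B⁴ = P·diag(1, 256, 1296)·P⁻¹ = [[1, 0, 0], [-6750, 3376, -2080], [-6240, 3120, -1824]].
The requested entry is -6750.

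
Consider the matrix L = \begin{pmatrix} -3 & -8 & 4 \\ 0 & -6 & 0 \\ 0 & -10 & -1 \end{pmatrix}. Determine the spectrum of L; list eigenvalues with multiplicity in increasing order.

Characteristic polynomial: p(μ) = μ^3 + 10μ^2 + 27μ + 18 = (μ + 1)(μ + 3)(μ + 6).
Roots (with multiplicity): -6, -3, -1.

-6, -3, -1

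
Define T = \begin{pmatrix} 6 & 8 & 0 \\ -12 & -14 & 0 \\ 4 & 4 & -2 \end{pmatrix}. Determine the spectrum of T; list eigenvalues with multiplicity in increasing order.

Characteristic polynomial: p(s) = s^3 + 10s^2 + 28s + 24 = (s + 2)^2(s + 6).
Roots (with multiplicity): -6, -2, -2.

-6, -2, -2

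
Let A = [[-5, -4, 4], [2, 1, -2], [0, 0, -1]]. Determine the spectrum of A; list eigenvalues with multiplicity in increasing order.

Characteristic polynomial: p(t) = t^3 + 5t^2 + 7t + 3 = (t + 1)^2(t + 3).
Roots (with multiplicity): -3, -1, -1.

-3, -1, -1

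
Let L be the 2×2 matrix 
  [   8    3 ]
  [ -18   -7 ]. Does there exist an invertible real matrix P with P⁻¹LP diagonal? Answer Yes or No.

Yes

Characteristic polynomial: p(λ) = λ^2 - λ - 2 = (λ - 2)(λ + 1).
All 2 eigenvalues are distinct, so L is diagonalizable.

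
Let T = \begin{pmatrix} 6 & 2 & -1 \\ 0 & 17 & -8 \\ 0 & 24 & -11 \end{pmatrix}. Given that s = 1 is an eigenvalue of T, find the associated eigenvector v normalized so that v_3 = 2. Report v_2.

T − 1I = [[5, 2, -1], [0, 16, -8], [0, 24, -12]].
Solving (T − 1I)v = 0 gives the eigenspace spanned by (0, 1, 2).
With v_3 = 2, v = (0, 1, 2), so v_2 = 1.

1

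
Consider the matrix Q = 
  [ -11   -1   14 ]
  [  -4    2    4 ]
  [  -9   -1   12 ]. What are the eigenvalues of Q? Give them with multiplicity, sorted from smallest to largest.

-2, 2, 3

Characteristic polynomial: p(μ) = μ^3 - 3μ^2 - 4μ + 12 = (μ - 3)(μ - 2)(μ + 2).
Roots (with multiplicity): -2, 2, 3.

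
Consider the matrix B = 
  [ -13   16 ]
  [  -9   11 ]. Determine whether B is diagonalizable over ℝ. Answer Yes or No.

No

Characteristic polynomial: p(t) = t^2 + 2t + 1 = (t + 1)^2.
t = -1 has algebraic multiplicity 2; rank(B + 1I) = 1, so geometric multiplicity = 1.
Geometric multiplicity < algebraic multiplicity, so B is not diagonalizable.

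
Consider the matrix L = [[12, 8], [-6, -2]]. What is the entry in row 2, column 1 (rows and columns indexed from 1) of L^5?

Characteristic polynomial: s^2 - 10s + 24 = (s - 6)(s - 4), so the eigenvalues are 4, 6.
s=4: eigenvector (-1, 1).
s=6: eigenvector (4, -3).
P = [[-1, 4], [1, -3]], D = diag(4, 6), P⁻¹ = [[3, 4], [1, 1]].
L⁵ = P·diag(1024, 7776)·P⁻¹ = [[28032, 27008], [-20256, -19232]].
The requested entry is -20256.

-20256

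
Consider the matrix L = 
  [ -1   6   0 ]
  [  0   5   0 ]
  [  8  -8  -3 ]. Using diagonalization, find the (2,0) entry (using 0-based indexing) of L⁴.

-320

Characteristic polynomial: t^3 - t^2 - 17t - 15 = (t - 5)(t + 1)(t + 3), so the eigenvalues are -3, -1, 5.
t=-1: eigenvector (1, 0, 4).
t=5: eigenvector (1, 1, 0).
t=-3: eigenvector (0, 0, 1).
P = [[1, 1, 0], [0, 1, 0], [4, 0, 1]], D = diag(-1, 5, -3), P⁻¹ = [[1, -1, 0], [0, 1, 0], [-4, 4, 1]].
L⁴ = P·diag(1, 625, 81)·P⁻¹ = [[1, 624, 0], [0, 625, 0], [-320, 320, 81]].
The requested entry is -320.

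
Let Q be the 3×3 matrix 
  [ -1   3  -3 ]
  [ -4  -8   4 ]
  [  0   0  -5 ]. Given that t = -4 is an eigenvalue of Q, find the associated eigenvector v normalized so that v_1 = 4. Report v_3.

0

Q + 4I = [[3, 3, -3], [-4, -4, 4], [0, 0, -1]].
Solving (Q + 4I)v = 0 gives the eigenspace spanned by (4, -4, 0).
With v_1 = 4, v = (4, -4, 0), so v_3 = 0.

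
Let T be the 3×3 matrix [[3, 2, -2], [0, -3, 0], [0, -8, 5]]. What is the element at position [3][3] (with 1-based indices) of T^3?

Characteristic polynomial: s^3 - 5s^2 - 9s + 45 = (s - 5)(s - 3)(s + 3), so the eigenvalues are -3, 3, 5.
s=3: eigenvector (1, 0, 0).
s=5: eigenvector (-1, 0, 1).
s=-3: eigenvector (0, 1, 1).
P = [[1, -1, 0], [0, 0, 1], [0, 1, 1]], D = diag(3, 5, -3), P⁻¹ = [[1, -1, 1], [0, -1, 1], [0, 1, 0]].
T³ = P·diag(27, 125, -27)·P⁻¹ = [[27, 98, -98], [0, -27, 0], [0, -152, 125]].
The requested entry is 125.

125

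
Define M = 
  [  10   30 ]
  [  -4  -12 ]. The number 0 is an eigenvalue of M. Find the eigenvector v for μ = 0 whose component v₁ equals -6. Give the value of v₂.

2

M = [[10, 30], [-4, -12]].
Solving (M)v = 0 gives the eigenspace spanned by (-6, 2).
With v₁ = -6, v = (-6, 2), so v₂ = 2.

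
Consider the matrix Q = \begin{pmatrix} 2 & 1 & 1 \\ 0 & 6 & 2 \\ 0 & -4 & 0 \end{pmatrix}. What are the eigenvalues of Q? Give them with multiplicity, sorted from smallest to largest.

2, 2, 4

Characteristic polynomial: p(μ) = μ^3 - 8μ^2 + 20μ - 16 = (μ - 4)(μ - 2)^2.
Roots (with multiplicity): 2, 2, 4.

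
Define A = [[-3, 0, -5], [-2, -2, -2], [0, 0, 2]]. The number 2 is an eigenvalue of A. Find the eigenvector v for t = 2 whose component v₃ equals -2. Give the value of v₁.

A − 2I = [[-5, 0, -5], [-2, -4, -2], [0, 0, 0]].
Solving (A − 2I)v = 0 gives the eigenspace spanned by (2, 0, -2).
With v₃ = -2, v = (2, 0, -2), so v₁ = 2.

2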